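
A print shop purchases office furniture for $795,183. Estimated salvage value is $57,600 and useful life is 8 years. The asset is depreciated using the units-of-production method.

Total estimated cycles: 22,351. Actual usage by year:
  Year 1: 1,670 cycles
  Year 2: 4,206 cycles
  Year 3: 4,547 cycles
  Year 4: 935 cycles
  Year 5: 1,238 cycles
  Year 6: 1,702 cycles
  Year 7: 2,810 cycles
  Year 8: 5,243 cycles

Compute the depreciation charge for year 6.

$56,166

Depreciable base = $795,183 − $57,600 = $737,583.
Rate = $737,583 / 22,351 cycles = $33 per cycle.
Year 1: 1,670 × $33 = $55,110. Book value $740,073.
Year 2: 4,206 × $33 = $138,798. Book value $601,275.
Year 3: 4,547 × $33 = $150,051. Book value $451,224.
Year 4: 935 × $33 = $30,855. Book value $420,369.
Year 5: 1,238 × $33 = $40,854. Book value $379,515.
Year 6: 1,702 × $33 = $56,166. Book value $323,349.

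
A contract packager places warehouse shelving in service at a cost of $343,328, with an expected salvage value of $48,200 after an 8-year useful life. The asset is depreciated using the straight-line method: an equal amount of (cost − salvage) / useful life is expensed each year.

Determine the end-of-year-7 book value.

Depreciable base = $343,328 − $48,200 = $295,128.
Annual expense = $295,128 / 8 = $36,891.
End of year 1: book value $306,437.
End of year 2: book value $269,546.
End of year 3: book value $232,655.
End of year 4: book value $195,764.
End of year 5: book value $158,873.
End of year 6: book value $121,982.
End of year 7: book value $85,091.

$85,091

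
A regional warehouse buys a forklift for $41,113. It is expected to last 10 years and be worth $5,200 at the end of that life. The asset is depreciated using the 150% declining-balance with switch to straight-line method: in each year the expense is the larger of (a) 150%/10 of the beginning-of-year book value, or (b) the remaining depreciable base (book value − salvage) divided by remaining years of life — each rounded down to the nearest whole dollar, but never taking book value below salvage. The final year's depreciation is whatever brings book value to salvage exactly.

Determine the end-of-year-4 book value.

$21,463

Depreciable base = $41,113 − $5,200 = $35,913.
Year 1: DB = ⌊$41,113 × 150%/10⌋ = $6,166; SL = ⌊$35,913/10⌋ = $3,591 → take DB $6,166. Book value $34,947.
Year 2: DB = ⌊$34,947 × 150%/10⌋ = $5,242; SL = ⌊$29,747/9⌋ = $3,305 → take DB $5,242. Book value $29,705.
Year 3: DB = ⌊$29,705 × 150%/10⌋ = $4,455; SL = ⌊$24,505/8⌋ = $3,063 → take DB $4,455. Book value $25,250.
Year 4: DB = ⌊$25,250 × 150%/10⌋ = $3,787; SL = ⌊$20,050/7⌋ = $2,864 → take DB $3,787. Book value $21,463.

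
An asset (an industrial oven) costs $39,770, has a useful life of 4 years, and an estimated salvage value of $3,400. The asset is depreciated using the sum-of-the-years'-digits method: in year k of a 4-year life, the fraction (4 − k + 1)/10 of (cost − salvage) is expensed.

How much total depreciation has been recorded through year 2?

$25,459

Depreciable base = $39,770 − $3,400 = $36,370.
Sum of the years' digits = 4+3+2+1 = 10.
Year 1: $36,370 × 4/10 = $14,548. Book value $25,222.
Year 2: $36,370 × 3/10 = $10,911. Book value $14,311.
Accumulated through year 2 = $39,770 − $14,311 = $25,459.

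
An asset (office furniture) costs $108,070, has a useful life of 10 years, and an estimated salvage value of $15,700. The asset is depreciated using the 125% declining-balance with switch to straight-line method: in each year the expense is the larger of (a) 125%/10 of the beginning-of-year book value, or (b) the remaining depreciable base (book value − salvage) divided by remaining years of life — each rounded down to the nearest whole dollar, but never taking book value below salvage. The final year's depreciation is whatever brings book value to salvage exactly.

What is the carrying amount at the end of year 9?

Depreciable base = $108,070 − $15,700 = $92,370.
Year 1: DB = ⌊$108,070 × 125%/10⌋ = $13,508; SL = ⌊$92,370/10⌋ = $9,237 → take DB $13,508. Book value $94,562.
Year 2: DB = ⌊$94,562 × 125%/10⌋ = $11,820; SL = ⌊$78,862/9⌋ = $8,762 → take DB $11,820. Book value $82,742.
Year 3: DB = ⌊$82,742 × 125%/10⌋ = $10,342; SL = ⌊$67,042/8⌋ = $8,380 → take DB $10,342. Book value $72,400.
Year 4: DB = ⌊$72,400 × 125%/10⌋ = $9,050; SL = ⌊$56,700/7⌋ = $8,100 → take DB $9,050. Book value $63,350.
Year 5: DB = ⌊$63,350 × 125%/10⌋ = $7,918; SL = ⌊$47,650/6⌋ = $7,941 → take SL $7,941. Book value $55,409.
Year 6: DB = ⌊$55,409 × 125%/10⌋ = $6,926; SL = ⌊$39,709/5⌋ = $7,941 → take SL $7,941. Book value $47,468.
Year 7: DB = ⌊$47,468 × 125%/10⌋ = $5,933; SL = ⌊$31,768/4⌋ = $7,942 → take SL $7,942. Book value $39,526.
Year 8: DB = ⌊$39,526 × 125%/10⌋ = $4,940; SL = ⌊$23,826/3⌋ = $7,942 → take SL $7,942. Book value $31,584.
Year 9: DB = ⌊$31,584 × 125%/10⌋ = $3,948; SL = ⌊$15,884/2⌋ = $7,942 → take SL $7,942. Book value $23,642.

$23,642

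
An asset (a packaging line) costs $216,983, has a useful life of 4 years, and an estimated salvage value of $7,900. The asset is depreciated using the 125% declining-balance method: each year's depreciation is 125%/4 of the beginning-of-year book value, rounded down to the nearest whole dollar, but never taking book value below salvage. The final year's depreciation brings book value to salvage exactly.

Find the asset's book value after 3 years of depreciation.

$70,510

Depreciable base = $216,983 − $7,900 = $209,083.
Year 1: ⌊$216,983 × 125%/4⌋ = $67,807. Book value $149,176.
Year 2: ⌊$149,176 × 125%/4⌋ = $46,617. Book value $102,559.
Year 3: ⌊$102,559 × 125%/4⌋ = $32,049. Book value $70,510.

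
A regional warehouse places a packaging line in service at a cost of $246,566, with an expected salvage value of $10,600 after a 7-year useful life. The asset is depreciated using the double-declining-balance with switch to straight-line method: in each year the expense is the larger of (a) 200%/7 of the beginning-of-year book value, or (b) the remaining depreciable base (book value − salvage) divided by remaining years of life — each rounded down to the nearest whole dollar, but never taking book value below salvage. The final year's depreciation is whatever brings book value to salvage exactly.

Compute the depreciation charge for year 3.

Depreciable base = $246,566 − $10,600 = $235,966.
Year 1: DB = ⌊$246,566 × 200%/7⌋ = $70,447; SL = ⌊$235,966/7⌋ = $33,709 → take DB $70,447. Book value $176,119.
Year 2: DB = ⌊$176,119 × 200%/7⌋ = $50,319; SL = ⌊$165,519/6⌋ = $27,586 → take DB $50,319. Book value $125,800.
Year 3: DB = ⌊$125,800 × 200%/7⌋ = $35,942; SL = ⌊$115,200/5⌋ = $23,040 → take DB $35,942. Book value $89,858.

$35,942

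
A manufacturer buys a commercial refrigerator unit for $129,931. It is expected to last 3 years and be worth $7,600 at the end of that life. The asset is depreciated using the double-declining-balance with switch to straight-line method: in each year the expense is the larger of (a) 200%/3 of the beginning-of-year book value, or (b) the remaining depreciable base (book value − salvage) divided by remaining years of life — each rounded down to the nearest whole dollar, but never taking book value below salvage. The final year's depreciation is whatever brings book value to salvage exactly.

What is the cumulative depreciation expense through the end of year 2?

$115,494

Depreciable base = $129,931 − $7,600 = $122,331.
Year 1: DB = ⌊$129,931 × 200%/3⌋ = $86,620; SL = ⌊$122,331/3⌋ = $40,777 → take DB $86,620. Book value $43,311.
Year 2: DB = ⌊$43,311 × 200%/3⌋ = $28,874; SL = ⌊$35,711/2⌋ = $17,855 → take DB $28,874. Book value $14,437.
Accumulated through year 2 = $129,931 − $14,437 = $115,494.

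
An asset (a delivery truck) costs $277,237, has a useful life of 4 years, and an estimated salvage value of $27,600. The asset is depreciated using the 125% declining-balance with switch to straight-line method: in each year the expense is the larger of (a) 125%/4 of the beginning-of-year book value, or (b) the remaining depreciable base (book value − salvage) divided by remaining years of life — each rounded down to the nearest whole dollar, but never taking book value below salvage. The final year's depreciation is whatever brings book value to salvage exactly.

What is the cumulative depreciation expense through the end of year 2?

Depreciable base = $277,237 − $27,600 = $249,637.
Year 1: DB = ⌊$277,237 × 125%/4⌋ = $86,636; SL = ⌊$249,637/4⌋ = $62,409 → take DB $86,636. Book value $190,601.
Year 2: DB = ⌊$190,601 × 125%/4⌋ = $59,562; SL = ⌊$163,001/3⌋ = $54,333 → take DB $59,562. Book value $131,039.
Accumulated through year 2 = $277,237 − $131,039 = $146,198.

$146,198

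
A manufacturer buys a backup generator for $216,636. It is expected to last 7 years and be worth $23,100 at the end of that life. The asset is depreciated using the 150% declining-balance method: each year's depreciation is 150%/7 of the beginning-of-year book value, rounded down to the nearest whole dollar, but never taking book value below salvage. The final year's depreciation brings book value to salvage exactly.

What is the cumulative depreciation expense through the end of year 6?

Depreciable base = $216,636 − $23,100 = $193,536.
Year 1: ⌊$216,636 × 150%/7⌋ = $46,422. Book value $170,214.
Year 2: ⌊$170,214 × 150%/7⌋ = $36,474. Book value $133,740.
Year 3: ⌊$133,740 × 150%/7⌋ = $28,658. Book value $105,082.
Year 4: ⌊$105,082 × 150%/7⌋ = $22,517. Book value $82,565.
Year 5: ⌊$82,565 × 150%/7⌋ = $17,692. Book value $64,873.
Year 6: ⌊$64,873 × 150%/7⌋ = $13,901. Book value $50,972.
Accumulated through year 6 = $216,636 − $50,972 = $165,664.

$165,664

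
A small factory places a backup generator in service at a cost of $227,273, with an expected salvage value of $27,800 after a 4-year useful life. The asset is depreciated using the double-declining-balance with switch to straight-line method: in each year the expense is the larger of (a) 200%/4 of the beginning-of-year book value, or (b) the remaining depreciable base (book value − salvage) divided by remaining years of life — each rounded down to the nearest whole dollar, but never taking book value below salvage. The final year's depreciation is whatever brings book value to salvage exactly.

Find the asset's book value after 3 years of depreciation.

$28,410

Depreciable base = $227,273 − $27,800 = $199,473.
Year 1: DB = ⌊$227,273 × 200%/4⌋ = $113,636; SL = ⌊$199,473/4⌋ = $49,868 → take DB $113,636. Book value $113,637.
Year 2: DB = ⌊$113,637 × 200%/4⌋ = $56,818; SL = ⌊$85,837/3⌋ = $28,612 → take DB $56,818. Book value $56,819.
Year 3: DB = ⌊$56,819 × 200%/4⌋ = $28,409; SL = ⌊$29,019/2⌋ = $14,509 → take DB $28,409. Book value $28,410.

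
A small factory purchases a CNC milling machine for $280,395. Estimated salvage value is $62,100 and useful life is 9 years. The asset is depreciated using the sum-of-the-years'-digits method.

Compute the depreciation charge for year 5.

$24,255

Depreciable base = $280,395 − $62,100 = $218,295.
Sum of the years' digits = 9+8+7+6+5+4+3+2+1 = 45.
Year 1: $218,295 × 9/45 = $43,659. Book value $236,736.
Year 2: $218,295 × 8/45 = $38,808. Book value $197,928.
Year 3: $218,295 × 7/45 = $33,957. Book value $163,971.
Year 4: $218,295 × 6/45 = $29,106. Book value $134,865.
Year 5: $218,295 × 5/45 = $24,255. Book value $110,610.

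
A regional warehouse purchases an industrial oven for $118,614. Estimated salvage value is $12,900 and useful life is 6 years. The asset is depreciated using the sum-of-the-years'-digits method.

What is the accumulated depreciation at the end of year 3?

$75,510

Depreciable base = $118,614 − $12,900 = $105,714.
Sum of the years' digits = 6+5+4+3+2+1 = 21.
Year 1: $105,714 × 6/21 = $30,204. Book value $88,410.
Year 2: $105,714 × 5/21 = $25,170. Book value $63,240.
Year 3: $105,714 × 4/21 = $20,136. Book value $43,104.
Accumulated through year 3 = $118,614 − $43,104 = $75,510.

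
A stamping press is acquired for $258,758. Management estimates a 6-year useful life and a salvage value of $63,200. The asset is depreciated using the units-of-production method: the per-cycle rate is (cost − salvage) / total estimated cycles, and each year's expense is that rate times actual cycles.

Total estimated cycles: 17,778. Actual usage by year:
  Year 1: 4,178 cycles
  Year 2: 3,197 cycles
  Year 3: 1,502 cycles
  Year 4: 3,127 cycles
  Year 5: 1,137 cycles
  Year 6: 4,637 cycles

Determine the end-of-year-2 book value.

Depreciable base = $258,758 − $63,200 = $195,558.
Rate = $195,558 / 17,778 cycles = $11 per cycle.
Year 1: 4,178 × $11 = $45,958. Book value $212,800.
Year 2: 3,197 × $11 = $35,167. Book value $177,633.

$177,633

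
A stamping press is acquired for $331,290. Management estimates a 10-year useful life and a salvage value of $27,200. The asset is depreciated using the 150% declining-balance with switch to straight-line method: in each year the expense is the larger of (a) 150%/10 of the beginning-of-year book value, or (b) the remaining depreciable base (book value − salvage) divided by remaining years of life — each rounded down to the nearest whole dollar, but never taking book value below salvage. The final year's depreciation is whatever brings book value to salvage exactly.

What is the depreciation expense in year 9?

Depreciable base = $331,290 − $27,200 = $304,090.
Year 1: DB = ⌊$331,290 × 150%/10⌋ = $49,693; SL = ⌊$304,090/10⌋ = $30,409 → take DB $49,693. Book value $281,597.
Year 2: DB = ⌊$281,597 × 150%/10⌋ = $42,239; SL = ⌊$254,397/9⌋ = $28,266 → take DB $42,239. Book value $239,358.
Year 3: DB = ⌊$239,358 × 150%/10⌋ = $35,903; SL = ⌊$212,158/8⌋ = $26,519 → take DB $35,903. Book value $203,455.
Year 4: DB = ⌊$203,455 × 150%/10⌋ = $30,518; SL = ⌊$176,255/7⌋ = $25,179 → take DB $30,518. Book value $172,937.
Year 5: DB = ⌊$172,937 × 150%/10⌋ = $25,940; SL = ⌊$145,737/6⌋ = $24,289 → take DB $25,940. Book value $146,997.
Year 6: DB = ⌊$146,997 × 150%/10⌋ = $22,049; SL = ⌊$119,797/5⌋ = $23,959 → take SL $23,959. Book value $123,038.
Year 7: DB = ⌊$123,038 × 150%/10⌋ = $18,455; SL = ⌊$95,838/4⌋ = $23,959 → take SL $23,959. Book value $99,079.
Year 8: DB = ⌊$99,079 × 150%/10⌋ = $14,861; SL = ⌊$71,879/3⌋ = $23,959 → take SL $23,959. Book value $75,120.
Year 9: DB = ⌊$75,120 × 150%/10⌋ = $11,268; SL = ⌊$47,920/2⌋ = $23,960 → take SL $23,960. Book value $51,160.

$23,960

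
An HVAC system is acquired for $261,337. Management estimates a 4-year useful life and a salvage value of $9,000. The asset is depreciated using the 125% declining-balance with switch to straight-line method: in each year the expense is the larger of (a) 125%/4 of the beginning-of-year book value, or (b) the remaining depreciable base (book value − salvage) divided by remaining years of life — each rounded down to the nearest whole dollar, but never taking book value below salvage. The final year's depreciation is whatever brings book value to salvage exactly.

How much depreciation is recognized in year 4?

$56,890

Depreciable base = $261,337 − $9,000 = $252,337.
Year 1: DB = ⌊$261,337 × 125%/4⌋ = $81,667; SL = ⌊$252,337/4⌋ = $63,084 → take DB $81,667. Book value $179,670.
Year 2: DB = ⌊$179,670 × 125%/4⌋ = $56,146; SL = ⌊$170,670/3⌋ = $56,890 → take SL $56,890. Book value $122,780.
Year 3: DB = ⌊$122,780 × 125%/4⌋ = $38,368; SL = ⌊$113,780/2⌋ = $56,890 → take SL $56,890. Book value $65,890.
Year 4 (final): $65,890 − $9,000 = $56,890. Book value $9,000.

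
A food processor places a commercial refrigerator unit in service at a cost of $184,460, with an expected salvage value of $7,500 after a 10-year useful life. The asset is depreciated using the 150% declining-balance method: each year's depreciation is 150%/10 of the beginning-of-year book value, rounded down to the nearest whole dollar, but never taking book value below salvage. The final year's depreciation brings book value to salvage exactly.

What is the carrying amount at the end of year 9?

$42,727

Depreciable base = $184,460 − $7,500 = $176,960.
Year 1: ⌊$184,460 × 150%/10⌋ = $27,669. Book value $156,791.
Year 2: ⌊$156,791 × 150%/10⌋ = $23,518. Book value $133,273.
Year 3: ⌊$133,273 × 150%/10⌋ = $19,990. Book value $113,283.
Year 4: ⌊$113,283 × 150%/10⌋ = $16,992. Book value $96,291.
Year 5: ⌊$96,291 × 150%/10⌋ = $14,443. Book value $81,848.
Year 6: ⌊$81,848 × 150%/10⌋ = $12,277. Book value $69,571.
Year 7: ⌊$69,571 × 150%/10⌋ = $10,435. Book value $59,136.
Year 8: ⌊$59,136 × 150%/10⌋ = $8,870. Book value $50,266.
Year 9: ⌊$50,266 × 150%/10⌋ = $7,539. Book value $42,727.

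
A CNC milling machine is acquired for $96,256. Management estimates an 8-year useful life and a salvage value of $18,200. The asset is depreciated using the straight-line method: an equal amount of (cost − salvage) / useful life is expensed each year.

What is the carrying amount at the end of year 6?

$37,714

Depreciable base = $96,256 − $18,200 = $78,056.
Annual expense = $78,056 / 8 = $9,757.
End of year 1: book value $86,499.
End of year 2: book value $76,742.
End of year 3: book value $66,985.
End of year 4: book value $57,228.
End of year 5: book value $47,471.
End of year 6: book value $37,714.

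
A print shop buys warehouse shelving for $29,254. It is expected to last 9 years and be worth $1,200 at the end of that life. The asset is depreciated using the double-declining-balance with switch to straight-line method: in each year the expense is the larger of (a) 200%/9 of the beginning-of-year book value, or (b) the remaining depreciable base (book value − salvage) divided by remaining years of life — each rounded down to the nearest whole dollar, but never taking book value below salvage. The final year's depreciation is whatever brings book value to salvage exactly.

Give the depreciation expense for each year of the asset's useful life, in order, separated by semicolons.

$6,500; $5,056; $3,932; $3,059; $2,379; $1,850; $1,759; $1,759; $1,760

Depreciable base = $29,254 − $1,200 = $28,054.
Year 1: DB = ⌊$29,254 × 200%/9⌋ = $6,500; SL = ⌊$28,054/9⌋ = $3,117 → take DB $6,500. Book value $22,754.
Year 2: DB = ⌊$22,754 × 200%/9⌋ = $5,056; SL = ⌊$21,554/8⌋ = $2,694 → take DB $5,056. Book value $17,698.
Year 3: DB = ⌊$17,698 × 200%/9⌋ = $3,932; SL = ⌊$16,498/7⌋ = $2,356 → take DB $3,932. Book value $13,766.
Year 4: DB = ⌊$13,766 × 200%/9⌋ = $3,059; SL = ⌊$12,566/6⌋ = $2,094 → take DB $3,059. Book value $10,707.
Year 5: DB = ⌊$10,707 × 200%/9⌋ = $2,379; SL = ⌊$9,507/5⌋ = $1,901 → take DB $2,379. Book value $8,328.
Year 6: DB = ⌊$8,328 × 200%/9⌋ = $1,850; SL = ⌊$7,128/4⌋ = $1,782 → take DB $1,850. Book value $6,478.
Year 7: DB = ⌊$6,478 × 200%/9⌋ = $1,439; SL = ⌊$5,278/3⌋ = $1,759 → take SL $1,759. Book value $4,719.
Year 8: DB = ⌊$4,719 × 200%/9⌋ = $1,048; SL = ⌊$3,519/2⌋ = $1,759 → take SL $1,759. Book value $2,960.
Year 9 (final): $2,960 − $1,200 = $1,760. Book value $1,200.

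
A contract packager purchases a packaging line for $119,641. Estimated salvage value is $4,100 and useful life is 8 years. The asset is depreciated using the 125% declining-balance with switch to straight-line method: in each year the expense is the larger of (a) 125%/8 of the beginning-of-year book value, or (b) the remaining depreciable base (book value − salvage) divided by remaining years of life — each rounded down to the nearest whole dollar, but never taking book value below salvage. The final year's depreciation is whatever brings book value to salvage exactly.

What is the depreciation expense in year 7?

Depreciable base = $119,641 − $4,100 = $115,541.
Year 1: DB = ⌊$119,641 × 125%/8⌋ = $18,693; SL = ⌊$115,541/8⌋ = $14,442 → take DB $18,693. Book value $100,948.
Year 2: DB = ⌊$100,948 × 125%/8⌋ = $15,773; SL = ⌊$96,848/7⌋ = $13,835 → take DB $15,773. Book value $85,175.
Year 3: DB = ⌊$85,175 × 125%/8⌋ = $13,308; SL = ⌊$81,075/6⌋ = $13,512 → take SL $13,512. Book value $71,663.
Year 4: DB = ⌊$71,663 × 125%/8⌋ = $11,197; SL = ⌊$67,563/5⌋ = $13,512 → take SL $13,512. Book value $58,151.
Year 5: DB = ⌊$58,151 × 125%/8⌋ = $9,086; SL = ⌊$54,051/4⌋ = $13,512 → take SL $13,512. Book value $44,639.
Year 6: DB = ⌊$44,639 × 125%/8⌋ = $6,974; SL = ⌊$40,539/3⌋ = $13,513 → take SL $13,513. Book value $31,126.
Year 7: DB = ⌊$31,126 × 125%/8⌋ = $4,863; SL = ⌊$27,026/2⌋ = $13,513 → take SL $13,513. Book value $17,613.

$13,513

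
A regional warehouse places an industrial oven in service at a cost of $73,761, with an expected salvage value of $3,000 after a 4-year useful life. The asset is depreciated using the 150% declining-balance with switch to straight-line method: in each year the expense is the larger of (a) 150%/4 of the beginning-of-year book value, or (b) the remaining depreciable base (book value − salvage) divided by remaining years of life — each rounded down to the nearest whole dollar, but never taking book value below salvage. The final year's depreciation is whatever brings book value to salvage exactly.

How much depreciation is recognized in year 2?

Depreciable base = $73,761 − $3,000 = $70,761.
Year 1: DB = ⌊$73,761 × 150%/4⌋ = $27,660; SL = ⌊$70,761/4⌋ = $17,690 → take DB $27,660. Book value $46,101.
Year 2: DB = ⌊$46,101 × 150%/4⌋ = $17,287; SL = ⌊$43,101/3⌋ = $14,367 → take DB $17,287. Book value $28,814.

$17,287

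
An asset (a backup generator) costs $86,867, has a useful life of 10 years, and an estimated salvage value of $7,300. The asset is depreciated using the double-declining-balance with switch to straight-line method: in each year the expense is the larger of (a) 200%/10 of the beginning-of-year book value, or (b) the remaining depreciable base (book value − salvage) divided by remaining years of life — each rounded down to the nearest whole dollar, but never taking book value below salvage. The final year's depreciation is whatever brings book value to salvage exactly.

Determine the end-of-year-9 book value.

$10,938

Depreciable base = $86,867 − $7,300 = $79,567.
Year 1: DB = ⌊$86,867 × 200%/10⌋ = $17,373; SL = ⌊$79,567/10⌋ = $7,956 → take DB $17,373. Book value $69,494.
Year 2: DB = ⌊$69,494 × 200%/10⌋ = $13,898; SL = ⌊$62,194/9⌋ = $6,910 → take DB $13,898. Book value $55,596.
Year 3: DB = ⌊$55,596 × 200%/10⌋ = $11,119; SL = ⌊$48,296/8⌋ = $6,037 → take DB $11,119. Book value $44,477.
Year 4: DB = ⌊$44,477 × 200%/10⌋ = $8,895; SL = ⌊$37,177/7⌋ = $5,311 → take DB $8,895. Book value $35,582.
Year 5: DB = ⌊$35,582 × 200%/10⌋ = $7,116; SL = ⌊$28,282/6⌋ = $4,713 → take DB $7,116. Book value $28,466.
Year 6: DB = ⌊$28,466 × 200%/10⌋ = $5,693; SL = ⌊$21,166/5⌋ = $4,233 → take DB $5,693. Book value $22,773.
Year 7: DB = ⌊$22,773 × 200%/10⌋ = $4,554; SL = ⌊$15,473/4⌋ = $3,868 → take DB $4,554. Book value $18,219.
Year 8: DB = ⌊$18,219 × 200%/10⌋ = $3,643; SL = ⌊$10,919/3⌋ = $3,639 → take DB $3,643. Book value $14,576.
Year 9: DB = ⌊$14,576 × 200%/10⌋ = $2,915; SL = ⌊$7,276/2⌋ = $3,638 → take SL $3,638. Book value $10,938.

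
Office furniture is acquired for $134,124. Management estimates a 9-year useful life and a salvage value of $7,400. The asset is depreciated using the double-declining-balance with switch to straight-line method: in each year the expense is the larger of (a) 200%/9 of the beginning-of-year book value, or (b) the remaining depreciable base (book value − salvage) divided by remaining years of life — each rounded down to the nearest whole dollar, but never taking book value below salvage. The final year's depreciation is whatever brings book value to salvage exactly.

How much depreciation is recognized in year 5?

Depreciable base = $134,124 − $7,400 = $126,724.
Year 1: DB = ⌊$134,124 × 200%/9⌋ = $29,805; SL = ⌊$126,724/9⌋ = $14,080 → take DB $29,805. Book value $104,319.
Year 2: DB = ⌊$104,319 × 200%/9⌋ = $23,182; SL = ⌊$96,919/8⌋ = $12,114 → take DB $23,182. Book value $81,137.
Year 3: DB = ⌊$81,137 × 200%/9⌋ = $18,030; SL = ⌊$73,737/7⌋ = $10,533 → take DB $18,030. Book value $63,107.
Year 4: DB = ⌊$63,107 × 200%/9⌋ = $14,023; SL = ⌊$55,707/6⌋ = $9,284 → take DB $14,023. Book value $49,084.
Year 5: DB = ⌊$49,084 × 200%/9⌋ = $10,907; SL = ⌊$41,684/5⌋ = $8,336 → take DB $10,907. Book value $38,177.

$10,907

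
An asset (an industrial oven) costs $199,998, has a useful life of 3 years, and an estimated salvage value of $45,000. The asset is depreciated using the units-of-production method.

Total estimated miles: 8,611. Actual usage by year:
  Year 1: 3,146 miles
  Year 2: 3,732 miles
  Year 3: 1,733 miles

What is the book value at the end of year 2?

$76,194

Depreciable base = $199,998 − $45,000 = $154,998.
Rate = $154,998 / 8,611 miles = $18 per mile.
Year 1: 3,146 × $18 = $56,628. Book value $143,370.
Year 2: 3,732 × $18 = $67,176. Book value $76,194.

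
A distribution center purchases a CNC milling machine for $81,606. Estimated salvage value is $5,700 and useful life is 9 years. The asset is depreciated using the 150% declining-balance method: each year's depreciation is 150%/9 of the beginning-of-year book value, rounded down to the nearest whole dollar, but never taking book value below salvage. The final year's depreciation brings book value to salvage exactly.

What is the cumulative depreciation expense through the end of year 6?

$54,276

Depreciable base = $81,606 − $5,700 = $75,906.
Year 1: ⌊$81,606 × 150%/9⌋ = $13,601. Book value $68,005.
Year 2: ⌊$68,005 × 150%/9⌋ = $11,334. Book value $56,671.
Year 3: ⌊$56,671 × 150%/9⌋ = $9,445. Book value $47,226.
Year 4: ⌊$47,226 × 150%/9⌋ = $7,871. Book value $39,355.
Year 5: ⌊$39,355 × 150%/9⌋ = $6,559. Book value $32,796.
Year 6: ⌊$32,796 × 150%/9⌋ = $5,466. Book value $27,330.
Accumulated through year 6 = $81,606 − $27,330 = $54,276.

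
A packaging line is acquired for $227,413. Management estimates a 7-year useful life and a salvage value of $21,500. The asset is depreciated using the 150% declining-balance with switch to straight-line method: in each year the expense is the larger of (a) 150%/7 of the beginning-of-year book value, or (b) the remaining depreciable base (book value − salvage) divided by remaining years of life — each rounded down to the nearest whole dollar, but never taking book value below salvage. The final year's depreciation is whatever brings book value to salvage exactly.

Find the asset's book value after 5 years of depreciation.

Depreciable base = $227,413 − $21,500 = $205,913.
Year 1: DB = ⌊$227,413 × 150%/7⌋ = $48,731; SL = ⌊$205,913/7⌋ = $29,416 → take DB $48,731. Book value $178,682.
Year 2: DB = ⌊$178,682 × 150%/7⌋ = $38,289; SL = ⌊$157,182/6⌋ = $26,197 → take DB $38,289. Book value $140,393.
Year 3: DB = ⌊$140,393 × 150%/7⌋ = $30,084; SL = ⌊$118,893/5⌋ = $23,778 → take DB $30,084. Book value $110,309.
Year 4: DB = ⌊$110,309 × 150%/7⌋ = $23,637; SL = ⌊$88,809/4⌋ = $22,202 → take DB $23,637. Book value $86,672.
Year 5: DB = ⌊$86,672 × 150%/7⌋ = $18,572; SL = ⌊$65,172/3⌋ = $21,724 → take SL $21,724. Book value $64,948.

$64,948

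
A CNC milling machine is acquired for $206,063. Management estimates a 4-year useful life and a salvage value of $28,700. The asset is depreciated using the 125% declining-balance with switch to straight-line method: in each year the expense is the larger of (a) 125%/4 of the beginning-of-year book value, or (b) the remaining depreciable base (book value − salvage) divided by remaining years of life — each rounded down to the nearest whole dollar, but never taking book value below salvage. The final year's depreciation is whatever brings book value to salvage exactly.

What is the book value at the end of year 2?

Depreciable base = $206,063 − $28,700 = $177,363.
Year 1: DB = ⌊$206,063 × 125%/4⌋ = $64,394; SL = ⌊$177,363/4⌋ = $44,340 → take DB $64,394. Book value $141,669.
Year 2: DB = ⌊$141,669 × 125%/4⌋ = $44,271; SL = ⌊$112,969/3⌋ = $37,656 → take DB $44,271. Book value $97,398.

$97,398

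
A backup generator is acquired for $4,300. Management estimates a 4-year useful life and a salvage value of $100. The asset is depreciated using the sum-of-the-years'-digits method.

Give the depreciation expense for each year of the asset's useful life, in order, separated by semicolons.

$1,680; $1,260; $840; $420

Depreciable base = $4,300 − $100 = $4,200.
Sum of the years' digits = 4+3+2+1 = 10.
Year 1: $4,200 × 4/10 = $1,680. Book value $2,620.
Year 2: $4,200 × 3/10 = $1,260. Book value $1,360.
Year 3: $4,200 × 2/10 = $840. Book value $520.
Year 4: $4,200 × 1/10 = $420. Book value $100.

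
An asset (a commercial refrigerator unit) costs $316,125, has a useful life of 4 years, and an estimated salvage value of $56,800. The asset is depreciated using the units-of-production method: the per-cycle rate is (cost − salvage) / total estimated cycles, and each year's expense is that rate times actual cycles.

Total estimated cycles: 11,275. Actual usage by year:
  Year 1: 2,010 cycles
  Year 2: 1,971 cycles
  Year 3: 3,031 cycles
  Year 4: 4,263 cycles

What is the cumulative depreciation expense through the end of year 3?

Depreciable base = $316,125 − $56,800 = $259,325.
Rate = $259,325 / 11,275 cycles = $23 per cycle.
Year 1: 2,010 × $23 = $46,230. Book value $269,895.
Year 2: 1,971 × $23 = $45,333. Book value $224,562.
Year 3: 3,031 × $23 = $69,713. Book value $154,849.
Accumulated through year 3 = $316,125 − $154,849 = $161,276.

$161,276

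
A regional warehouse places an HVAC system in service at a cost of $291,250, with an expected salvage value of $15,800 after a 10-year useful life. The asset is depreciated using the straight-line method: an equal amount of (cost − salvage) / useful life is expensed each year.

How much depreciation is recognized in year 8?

Depreciable base = $291,250 − $15,800 = $275,450.
Annual expense = $275,450 / 10 = $27,545.

$27,545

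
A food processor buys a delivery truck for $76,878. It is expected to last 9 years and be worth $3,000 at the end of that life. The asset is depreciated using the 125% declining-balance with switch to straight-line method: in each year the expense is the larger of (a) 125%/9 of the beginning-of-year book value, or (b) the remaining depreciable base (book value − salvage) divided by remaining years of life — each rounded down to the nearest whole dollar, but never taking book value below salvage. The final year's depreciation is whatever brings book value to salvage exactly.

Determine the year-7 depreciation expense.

Depreciable base = $76,878 − $3,000 = $73,878.
Year 1: DB = ⌊$76,878 × 125%/9⌋ = $10,677; SL = ⌊$73,878/9⌋ = $8,208 → take DB $10,677. Book value $66,201.
Year 2: DB = ⌊$66,201 × 125%/9⌋ = $9,194; SL = ⌊$63,201/8⌋ = $7,900 → take DB $9,194. Book value $57,007.
Year 3: DB = ⌊$57,007 × 125%/9⌋ = $7,917; SL = ⌊$54,007/7⌋ = $7,715 → take DB $7,917. Book value $49,090.
Year 4: DB = ⌊$49,090 × 125%/9⌋ = $6,818; SL = ⌊$46,090/6⌋ = $7,681 → take SL $7,681. Book value $41,409.
Year 5: DB = ⌊$41,409 × 125%/9⌋ = $5,751; SL = ⌊$38,409/5⌋ = $7,681 → take SL $7,681. Book value $33,728.
Year 6: DB = ⌊$33,728 × 125%/9⌋ = $4,684; SL = ⌊$30,728/4⌋ = $7,682 → take SL $7,682. Book value $26,046.
Year 7: DB = ⌊$26,046 × 125%/9⌋ = $3,617; SL = ⌊$23,046/3⌋ = $7,682 → take SL $7,682. Book value $18,364.

$7,682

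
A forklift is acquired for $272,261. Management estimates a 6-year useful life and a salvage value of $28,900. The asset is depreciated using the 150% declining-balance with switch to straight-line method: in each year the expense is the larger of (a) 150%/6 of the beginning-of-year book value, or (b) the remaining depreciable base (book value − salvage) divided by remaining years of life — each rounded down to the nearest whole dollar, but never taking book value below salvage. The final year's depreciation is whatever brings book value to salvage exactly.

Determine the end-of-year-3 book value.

Depreciable base = $272,261 − $28,900 = $243,361.
Year 1: DB = ⌊$272,261 × 150%/6⌋ = $68,065; SL = ⌊$243,361/6⌋ = $40,560 → take DB $68,065. Book value $204,196.
Year 2: DB = ⌊$204,196 × 150%/6⌋ = $51,049; SL = ⌊$175,296/5⌋ = $35,059 → take DB $51,049. Book value $153,147.
Year 3: DB = ⌊$153,147 × 150%/6⌋ = $38,286; SL = ⌊$124,247/4⌋ = $31,061 → take DB $38,286. Book value $114,861.

$114,861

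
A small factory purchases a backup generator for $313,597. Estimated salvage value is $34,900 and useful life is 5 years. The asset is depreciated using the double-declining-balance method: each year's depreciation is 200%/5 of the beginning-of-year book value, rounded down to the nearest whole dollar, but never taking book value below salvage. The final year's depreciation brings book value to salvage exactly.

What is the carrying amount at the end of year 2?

$112,896

Depreciable base = $313,597 − $34,900 = $278,697.
Year 1: ⌊$313,597 × 200%/5⌋ = $125,438. Book value $188,159.
Year 2: ⌊$188,159 × 200%/5⌋ = $75,263. Book value $112,896.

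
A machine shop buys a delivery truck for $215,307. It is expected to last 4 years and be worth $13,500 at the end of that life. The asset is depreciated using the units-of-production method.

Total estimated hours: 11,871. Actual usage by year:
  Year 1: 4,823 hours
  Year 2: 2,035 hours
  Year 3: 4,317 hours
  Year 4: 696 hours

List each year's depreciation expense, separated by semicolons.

Depreciable base = $215,307 − $13,500 = $201,807.
Rate = $201,807 / 11,871 hours = $17 per hour.
Year 1: 4,823 × $17 = $81,991. Book value $133,316.
Year 2: 2,035 × $17 = $34,595. Book value $98,721.
Year 3: 4,317 × $17 = $73,389. Book value $25,332.
Year 4: 696 × $17 = $11,832. Book value $13,500.

$81,991; $34,595; $73,389; $11,832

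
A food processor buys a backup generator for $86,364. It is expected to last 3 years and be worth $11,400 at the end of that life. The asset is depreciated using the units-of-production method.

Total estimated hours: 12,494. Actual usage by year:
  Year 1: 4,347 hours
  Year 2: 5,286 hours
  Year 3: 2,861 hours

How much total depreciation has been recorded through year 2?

$57,798

Depreciable base = $86,364 − $11,400 = $74,964.
Rate = $74,964 / 12,494 hours = $6 per hour.
Year 1: 4,347 × $6 = $26,082. Book value $60,282.
Year 2: 5,286 × $6 = $31,716. Book value $28,566.
Accumulated through year 2 = $86,364 − $28,566 = $57,798.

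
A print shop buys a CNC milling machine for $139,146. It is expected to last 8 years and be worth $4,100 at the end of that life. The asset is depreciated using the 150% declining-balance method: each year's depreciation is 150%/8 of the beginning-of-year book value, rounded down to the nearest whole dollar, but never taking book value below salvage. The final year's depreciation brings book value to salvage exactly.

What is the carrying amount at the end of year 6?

Depreciable base = $139,146 − $4,100 = $135,046.
Year 1: ⌊$139,146 × 150%/8⌋ = $26,089. Book value $113,057.
Year 2: ⌊$113,057 × 150%/8⌋ = $21,198. Book value $91,859.
Year 3: ⌊$91,859 × 150%/8⌋ = $17,223. Book value $74,636.
Year 4: ⌊$74,636 × 150%/8⌋ = $13,994. Book value $60,642.
Year 5: ⌊$60,642 × 150%/8⌋ = $11,370. Book value $49,272.
Year 6: ⌊$49,272 × 150%/8⌋ = $9,238. Book value $40,034.

$40,034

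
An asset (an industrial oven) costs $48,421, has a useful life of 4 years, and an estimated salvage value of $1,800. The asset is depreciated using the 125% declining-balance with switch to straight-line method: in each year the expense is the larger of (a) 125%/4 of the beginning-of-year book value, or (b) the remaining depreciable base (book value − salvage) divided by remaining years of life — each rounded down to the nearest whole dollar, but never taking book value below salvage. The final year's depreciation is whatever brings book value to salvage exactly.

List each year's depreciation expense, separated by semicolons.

Depreciable base = $48,421 − $1,800 = $46,621.
Year 1: DB = ⌊$48,421 × 125%/4⌋ = $15,131; SL = ⌊$46,621/4⌋ = $11,655 → take DB $15,131. Book value $33,290.
Year 2: DB = ⌊$33,290 × 125%/4⌋ = $10,403; SL = ⌊$31,490/3⌋ = $10,496 → take SL $10,496. Book value $22,794.
Year 3: DB = ⌊$22,794 × 125%/4⌋ = $7,123; SL = ⌊$20,994/2⌋ = $10,497 → take SL $10,497. Book value $12,297.
Year 4 (final): $12,297 − $1,800 = $10,497. Book value $1,800.

$15,131; $10,496; $10,497; $10,497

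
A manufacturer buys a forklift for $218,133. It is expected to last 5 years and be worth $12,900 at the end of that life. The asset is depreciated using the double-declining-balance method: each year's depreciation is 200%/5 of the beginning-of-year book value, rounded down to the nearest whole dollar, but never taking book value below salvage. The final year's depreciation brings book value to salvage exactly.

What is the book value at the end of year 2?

$78,528

Depreciable base = $218,133 − $12,900 = $205,233.
Year 1: ⌊$218,133 × 200%/5⌋ = $87,253. Book value $130,880.
Year 2: ⌊$130,880 × 200%/5⌋ = $52,352. Book value $78,528.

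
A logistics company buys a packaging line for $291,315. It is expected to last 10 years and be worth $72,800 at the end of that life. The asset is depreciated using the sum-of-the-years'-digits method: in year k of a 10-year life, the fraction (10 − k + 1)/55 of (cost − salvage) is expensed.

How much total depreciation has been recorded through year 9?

Depreciable base = $291,315 − $72,800 = $218,515.
Sum of the years' digits = 10+9+8+7+6+5+4+3+2+1 = 55.
Year 1: $218,515 × 10/55 = $39,730. Book value $251,585.
Year 2: $218,515 × 9/55 = $35,757. Book value $215,828.
Year 3: $218,515 × 8/55 = $31,784. Book value $184,044.
Year 4: $218,515 × 7/55 = $27,811. Book value $156,233.
Year 5: $218,515 × 6/55 = $23,838. Book value $132,395.
Year 6: $218,515 × 5/55 = $19,865. Book value $112,530.
Year 7: $218,515 × 4/55 = $15,892. Book value $96,638.
Year 8: $218,515 × 3/55 = $11,919. Book value $84,719.
Year 9: $218,515 × 2/55 = $7,946. Book value $76,773.
Accumulated through year 9 = $291,315 − $76,773 = $214,542.

$214,542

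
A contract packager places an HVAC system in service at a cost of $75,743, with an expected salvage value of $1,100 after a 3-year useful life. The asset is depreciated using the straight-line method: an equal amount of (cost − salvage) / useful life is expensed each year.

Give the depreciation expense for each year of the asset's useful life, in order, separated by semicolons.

$24,881; $24,881; $24,881

Depreciable base = $75,743 − $1,100 = $74,643.
Annual expense = $74,643 / 3 = $24,881.
End of year 1: book value $50,862.
End of year 2: book value $25,981.
End of year 3: book value $1,100.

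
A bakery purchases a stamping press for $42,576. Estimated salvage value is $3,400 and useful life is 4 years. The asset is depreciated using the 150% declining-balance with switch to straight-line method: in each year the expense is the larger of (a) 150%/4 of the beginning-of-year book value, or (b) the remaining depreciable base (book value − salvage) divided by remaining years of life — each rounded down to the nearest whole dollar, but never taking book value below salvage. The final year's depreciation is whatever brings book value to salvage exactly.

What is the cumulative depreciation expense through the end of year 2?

$25,944

Depreciable base = $42,576 − $3,400 = $39,176.
Year 1: DB = ⌊$42,576 × 150%/4⌋ = $15,966; SL = ⌊$39,176/4⌋ = $9,794 → take DB $15,966. Book value $26,610.
Year 2: DB = ⌊$26,610 × 150%/4⌋ = $9,978; SL = ⌊$23,210/3⌋ = $7,736 → take DB $9,978. Book value $16,632.
Accumulated through year 2 = $42,576 − $16,632 = $25,944.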